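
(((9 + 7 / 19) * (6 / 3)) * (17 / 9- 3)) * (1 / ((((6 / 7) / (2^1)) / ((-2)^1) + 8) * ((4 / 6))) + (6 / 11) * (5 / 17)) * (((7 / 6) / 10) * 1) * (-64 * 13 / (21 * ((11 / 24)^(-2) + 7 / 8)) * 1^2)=31264842752 / 5185462995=6.03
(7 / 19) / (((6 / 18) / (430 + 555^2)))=6477555 / 19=340923.95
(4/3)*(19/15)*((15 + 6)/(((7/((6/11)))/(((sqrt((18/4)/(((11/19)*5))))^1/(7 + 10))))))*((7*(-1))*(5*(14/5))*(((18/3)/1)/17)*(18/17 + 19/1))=-140.63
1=1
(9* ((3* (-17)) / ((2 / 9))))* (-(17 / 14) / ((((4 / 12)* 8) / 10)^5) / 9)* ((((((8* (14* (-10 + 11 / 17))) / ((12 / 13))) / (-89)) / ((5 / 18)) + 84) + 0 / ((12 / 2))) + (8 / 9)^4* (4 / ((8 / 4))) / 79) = 1353153108910625 / 50398208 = 26849230.61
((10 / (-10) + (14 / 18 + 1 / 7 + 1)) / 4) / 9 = 29 / 1134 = 0.03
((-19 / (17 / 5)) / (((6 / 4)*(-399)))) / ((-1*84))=-5 / 44982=-0.00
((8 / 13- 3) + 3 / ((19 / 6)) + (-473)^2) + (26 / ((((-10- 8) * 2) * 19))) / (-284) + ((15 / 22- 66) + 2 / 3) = 3106522169567 / 13889304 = 223662.91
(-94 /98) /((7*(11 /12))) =-564 /3773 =-0.15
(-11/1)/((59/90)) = -990/59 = -16.78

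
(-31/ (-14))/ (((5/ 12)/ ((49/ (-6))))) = -217/ 5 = -43.40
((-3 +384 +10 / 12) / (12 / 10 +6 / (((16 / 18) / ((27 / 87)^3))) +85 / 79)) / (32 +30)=2.49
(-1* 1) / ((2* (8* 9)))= -0.01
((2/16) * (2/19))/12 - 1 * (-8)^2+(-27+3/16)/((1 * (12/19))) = -388337/3648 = -106.45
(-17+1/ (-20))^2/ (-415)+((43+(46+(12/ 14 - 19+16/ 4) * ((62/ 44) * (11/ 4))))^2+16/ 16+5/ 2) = 38138544299/ 32536000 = 1172.20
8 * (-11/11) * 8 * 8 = -512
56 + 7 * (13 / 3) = 259 / 3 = 86.33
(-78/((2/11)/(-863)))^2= 137068031529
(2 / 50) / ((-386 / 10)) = -1 / 965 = -0.00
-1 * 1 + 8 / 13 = -0.38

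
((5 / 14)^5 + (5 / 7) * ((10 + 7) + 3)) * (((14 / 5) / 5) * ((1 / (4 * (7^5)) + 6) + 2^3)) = 289372611429 / 2582630848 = 112.05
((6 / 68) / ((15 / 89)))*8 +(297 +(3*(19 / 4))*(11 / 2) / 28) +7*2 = 6054479 / 19040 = 317.99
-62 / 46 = -31 / 23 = -1.35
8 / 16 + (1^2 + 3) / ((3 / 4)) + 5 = 65 / 6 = 10.83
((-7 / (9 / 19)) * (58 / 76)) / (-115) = 203 / 2070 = 0.10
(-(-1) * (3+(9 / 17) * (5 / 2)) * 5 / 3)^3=374.16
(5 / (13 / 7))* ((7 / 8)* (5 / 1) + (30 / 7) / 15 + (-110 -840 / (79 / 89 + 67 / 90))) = -2269540135 / 1359592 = -1669.28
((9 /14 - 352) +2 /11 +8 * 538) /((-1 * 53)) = -608735 /8162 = -74.58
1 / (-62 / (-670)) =10.81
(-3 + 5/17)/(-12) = 23/102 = 0.23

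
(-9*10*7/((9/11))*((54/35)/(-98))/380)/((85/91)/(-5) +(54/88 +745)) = 84942/1984818185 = 0.00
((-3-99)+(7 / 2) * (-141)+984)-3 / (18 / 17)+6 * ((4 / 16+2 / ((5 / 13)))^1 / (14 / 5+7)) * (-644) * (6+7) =-578539 / 21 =-27549.48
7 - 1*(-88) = 95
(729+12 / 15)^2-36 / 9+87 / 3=13315826 / 25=532633.04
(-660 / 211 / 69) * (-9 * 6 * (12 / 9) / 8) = 0.41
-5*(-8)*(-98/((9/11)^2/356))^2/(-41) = -712824928668160/269001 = -2649896947.10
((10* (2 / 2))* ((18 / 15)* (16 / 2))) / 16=6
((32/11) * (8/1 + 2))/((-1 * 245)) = -64/539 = -0.12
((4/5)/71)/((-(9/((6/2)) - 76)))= 4/25915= 0.00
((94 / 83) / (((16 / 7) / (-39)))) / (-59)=12831 / 39176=0.33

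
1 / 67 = 0.01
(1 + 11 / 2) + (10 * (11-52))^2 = 336213 / 2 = 168106.50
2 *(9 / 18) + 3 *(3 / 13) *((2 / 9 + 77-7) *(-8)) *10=-50547 / 13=-3888.23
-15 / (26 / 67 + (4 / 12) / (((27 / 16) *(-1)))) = -81405 / 1034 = -78.73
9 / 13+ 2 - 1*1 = 22 / 13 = 1.69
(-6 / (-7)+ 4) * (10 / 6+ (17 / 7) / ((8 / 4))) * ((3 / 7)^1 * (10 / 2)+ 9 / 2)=63767 / 686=92.95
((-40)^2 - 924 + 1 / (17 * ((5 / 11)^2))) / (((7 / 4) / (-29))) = -33340836 / 2975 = -11207.00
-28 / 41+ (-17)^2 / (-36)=-12857 / 1476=-8.71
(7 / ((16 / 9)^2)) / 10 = 567 / 2560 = 0.22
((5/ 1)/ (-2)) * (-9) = 45/ 2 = 22.50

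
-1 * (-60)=60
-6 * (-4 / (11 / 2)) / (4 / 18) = 216 / 11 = 19.64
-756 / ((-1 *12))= 63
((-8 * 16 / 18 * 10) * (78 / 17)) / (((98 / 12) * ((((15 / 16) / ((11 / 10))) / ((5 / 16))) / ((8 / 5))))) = -292864 / 12495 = -23.44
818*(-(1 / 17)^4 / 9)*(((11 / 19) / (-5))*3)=8998 / 23803485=0.00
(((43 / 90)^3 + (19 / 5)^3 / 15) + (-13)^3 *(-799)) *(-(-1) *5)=6398457666431 / 729000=8777033.84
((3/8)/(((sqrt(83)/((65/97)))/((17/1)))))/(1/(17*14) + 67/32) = 525980*sqrt(83)/21439813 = 0.22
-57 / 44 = -1.30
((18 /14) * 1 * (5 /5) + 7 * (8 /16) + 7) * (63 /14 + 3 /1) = 2475 /28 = 88.39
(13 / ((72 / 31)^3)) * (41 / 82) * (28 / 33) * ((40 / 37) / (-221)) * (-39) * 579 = 2616096665 / 53802144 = 48.62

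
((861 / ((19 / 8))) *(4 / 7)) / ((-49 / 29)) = -114144 / 931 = -122.60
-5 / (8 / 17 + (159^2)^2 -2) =-85 / 10865192311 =-0.00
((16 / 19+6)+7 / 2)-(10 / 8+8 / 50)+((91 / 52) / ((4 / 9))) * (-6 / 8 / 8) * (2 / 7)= 1073319 / 121600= 8.83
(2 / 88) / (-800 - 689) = -0.00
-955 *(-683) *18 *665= 7807612050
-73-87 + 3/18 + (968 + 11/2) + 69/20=49027/60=817.12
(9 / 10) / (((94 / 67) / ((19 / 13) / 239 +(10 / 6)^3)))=6513874 / 2190435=2.97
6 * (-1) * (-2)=12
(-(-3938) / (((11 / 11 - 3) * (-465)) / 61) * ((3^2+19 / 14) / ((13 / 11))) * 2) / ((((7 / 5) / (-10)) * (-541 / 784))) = 30651816800 / 654069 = 46863.28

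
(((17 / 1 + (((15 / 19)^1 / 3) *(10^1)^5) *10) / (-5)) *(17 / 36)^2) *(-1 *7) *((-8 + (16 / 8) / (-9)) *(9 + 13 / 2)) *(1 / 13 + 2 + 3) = -127629199313693 / 2400840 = -53160226.97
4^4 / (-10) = -128 / 5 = -25.60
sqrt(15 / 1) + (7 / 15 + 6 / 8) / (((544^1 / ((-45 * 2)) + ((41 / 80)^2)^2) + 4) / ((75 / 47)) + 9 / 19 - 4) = -639129600000 / 2502727310843 + sqrt(15) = 3.62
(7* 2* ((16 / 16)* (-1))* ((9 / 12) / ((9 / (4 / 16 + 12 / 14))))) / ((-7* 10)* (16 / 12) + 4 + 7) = 0.02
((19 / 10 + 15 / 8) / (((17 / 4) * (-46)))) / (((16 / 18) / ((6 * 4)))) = -4077 / 7820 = -0.52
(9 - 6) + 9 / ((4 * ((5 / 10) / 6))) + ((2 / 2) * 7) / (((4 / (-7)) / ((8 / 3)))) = -8 / 3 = -2.67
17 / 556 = 0.03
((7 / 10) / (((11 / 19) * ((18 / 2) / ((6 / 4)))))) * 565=15029 / 132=113.86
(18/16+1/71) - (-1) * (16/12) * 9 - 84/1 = -40249/568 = -70.86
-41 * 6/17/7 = -2.07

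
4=4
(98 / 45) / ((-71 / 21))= -686 / 1065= -0.64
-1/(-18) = 1/18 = 0.06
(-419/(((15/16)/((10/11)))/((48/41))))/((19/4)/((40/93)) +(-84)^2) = -34324480/509957877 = -0.07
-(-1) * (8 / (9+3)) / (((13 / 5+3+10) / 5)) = 25 / 117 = 0.21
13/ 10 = 1.30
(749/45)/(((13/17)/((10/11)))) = 25466/1287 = 19.79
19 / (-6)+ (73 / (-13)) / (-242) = -3.14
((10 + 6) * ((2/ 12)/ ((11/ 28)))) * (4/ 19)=896/ 627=1.43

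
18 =18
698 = 698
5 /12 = 0.42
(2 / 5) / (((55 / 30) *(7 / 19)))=228 / 385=0.59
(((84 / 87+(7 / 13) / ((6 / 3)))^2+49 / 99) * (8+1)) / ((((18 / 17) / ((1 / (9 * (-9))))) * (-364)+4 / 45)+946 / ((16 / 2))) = 12422138085 / 21416668711009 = 0.00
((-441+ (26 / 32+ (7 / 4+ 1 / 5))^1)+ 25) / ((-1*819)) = 2543 / 5040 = 0.50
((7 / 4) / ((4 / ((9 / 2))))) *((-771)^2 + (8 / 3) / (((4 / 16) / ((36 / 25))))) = 1170335.96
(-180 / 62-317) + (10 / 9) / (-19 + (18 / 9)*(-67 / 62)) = -29279789 / 91512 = -319.96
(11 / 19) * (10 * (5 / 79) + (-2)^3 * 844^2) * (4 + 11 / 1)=-74282389830 / 1501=-49488600.82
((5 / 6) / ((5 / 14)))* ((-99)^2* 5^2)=571725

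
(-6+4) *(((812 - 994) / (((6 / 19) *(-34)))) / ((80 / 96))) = -3458 / 85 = -40.68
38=38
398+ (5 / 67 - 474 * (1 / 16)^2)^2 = 401.16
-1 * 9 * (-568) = 5112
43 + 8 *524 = 4235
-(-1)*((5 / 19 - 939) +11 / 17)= -303003 / 323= -938.09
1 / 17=0.06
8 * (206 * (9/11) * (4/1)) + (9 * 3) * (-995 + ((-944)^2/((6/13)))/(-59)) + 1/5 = -49778044/55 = -905055.35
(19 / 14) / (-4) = -19 / 56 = -0.34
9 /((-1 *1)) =-9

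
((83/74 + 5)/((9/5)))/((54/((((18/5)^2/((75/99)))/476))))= 4983/2201500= 0.00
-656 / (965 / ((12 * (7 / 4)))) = -13776 / 965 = -14.28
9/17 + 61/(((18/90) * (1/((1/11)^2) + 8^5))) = 301186/559113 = 0.54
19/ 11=1.73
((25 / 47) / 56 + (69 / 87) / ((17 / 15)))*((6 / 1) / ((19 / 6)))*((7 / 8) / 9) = 920365 / 7043984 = 0.13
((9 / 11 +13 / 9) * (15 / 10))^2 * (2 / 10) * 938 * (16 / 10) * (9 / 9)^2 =94130176 / 27225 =3457.49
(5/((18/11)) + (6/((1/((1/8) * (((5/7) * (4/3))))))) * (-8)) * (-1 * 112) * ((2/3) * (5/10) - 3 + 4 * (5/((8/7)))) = 119260/27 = 4417.04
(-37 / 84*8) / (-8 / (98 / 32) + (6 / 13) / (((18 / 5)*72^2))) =34909056 / 25878283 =1.35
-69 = -69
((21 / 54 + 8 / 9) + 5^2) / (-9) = -473 / 162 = -2.92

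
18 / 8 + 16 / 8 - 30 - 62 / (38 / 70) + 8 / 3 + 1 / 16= -125155 / 912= -137.23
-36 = -36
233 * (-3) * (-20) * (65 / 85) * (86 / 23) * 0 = 0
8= 8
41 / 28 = 1.46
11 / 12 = 0.92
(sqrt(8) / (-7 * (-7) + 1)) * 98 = 98 * sqrt(2) / 25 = 5.54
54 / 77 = 0.70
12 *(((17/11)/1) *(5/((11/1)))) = 1020/121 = 8.43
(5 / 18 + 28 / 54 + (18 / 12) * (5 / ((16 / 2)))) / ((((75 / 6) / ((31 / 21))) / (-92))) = -18.84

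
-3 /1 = -3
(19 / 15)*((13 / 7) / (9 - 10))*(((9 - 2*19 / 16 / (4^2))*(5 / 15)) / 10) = -279851 / 403200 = -0.69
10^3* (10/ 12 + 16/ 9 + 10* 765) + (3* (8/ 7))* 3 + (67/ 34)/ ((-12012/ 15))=9376175395289/ 1225224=7652621.39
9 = 9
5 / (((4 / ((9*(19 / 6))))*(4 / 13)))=3705 / 32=115.78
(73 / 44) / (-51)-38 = -85345 / 2244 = -38.03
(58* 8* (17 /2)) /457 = 3944 /457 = 8.63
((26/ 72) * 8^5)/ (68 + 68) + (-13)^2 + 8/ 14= 274795/ 1071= 256.58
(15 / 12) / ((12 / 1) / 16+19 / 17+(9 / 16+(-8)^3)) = -340 / 138603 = -0.00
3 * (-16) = -48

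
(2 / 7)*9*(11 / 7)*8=1584 / 49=32.33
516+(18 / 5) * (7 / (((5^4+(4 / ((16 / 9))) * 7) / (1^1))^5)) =285340052547228659964 / 552984597959745215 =516.00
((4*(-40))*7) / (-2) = 560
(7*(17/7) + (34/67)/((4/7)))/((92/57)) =136629/12328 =11.08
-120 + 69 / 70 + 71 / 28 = -16307 / 140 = -116.48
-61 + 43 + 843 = 825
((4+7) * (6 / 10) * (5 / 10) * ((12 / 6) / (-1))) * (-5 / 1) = 33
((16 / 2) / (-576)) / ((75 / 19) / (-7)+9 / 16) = 266 / 27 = 9.85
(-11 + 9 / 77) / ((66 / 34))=-14246 / 2541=-5.61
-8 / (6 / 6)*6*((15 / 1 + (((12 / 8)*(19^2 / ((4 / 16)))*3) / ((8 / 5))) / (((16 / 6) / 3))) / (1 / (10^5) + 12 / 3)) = -3143250000 / 57143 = -55006.74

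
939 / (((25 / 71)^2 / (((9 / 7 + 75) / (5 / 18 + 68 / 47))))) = 2138424442236 / 6383125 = 335012.15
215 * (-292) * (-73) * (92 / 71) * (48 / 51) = 6746087680 / 1207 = 5589136.44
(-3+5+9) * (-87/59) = -957/59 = -16.22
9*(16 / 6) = 24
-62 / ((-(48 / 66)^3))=41261 / 256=161.18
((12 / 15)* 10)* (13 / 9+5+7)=968 / 9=107.56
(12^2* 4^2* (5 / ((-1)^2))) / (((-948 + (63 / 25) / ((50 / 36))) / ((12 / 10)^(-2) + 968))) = -3487300000 / 295683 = -11794.05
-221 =-221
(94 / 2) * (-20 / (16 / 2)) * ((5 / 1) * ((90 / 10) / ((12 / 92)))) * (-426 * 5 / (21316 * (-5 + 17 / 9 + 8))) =777103875 / 937904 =828.55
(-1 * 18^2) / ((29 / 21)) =-234.62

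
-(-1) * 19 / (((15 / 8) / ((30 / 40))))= 38 / 5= 7.60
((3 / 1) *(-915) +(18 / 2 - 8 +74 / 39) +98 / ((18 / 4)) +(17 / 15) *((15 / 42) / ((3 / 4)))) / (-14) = 1113752 / 5733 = 194.27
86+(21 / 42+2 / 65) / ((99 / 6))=61513 / 715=86.03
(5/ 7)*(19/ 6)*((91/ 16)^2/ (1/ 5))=365.84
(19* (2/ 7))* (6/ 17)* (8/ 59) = 1824/ 7021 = 0.26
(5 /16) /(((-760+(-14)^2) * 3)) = -5 /27072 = -0.00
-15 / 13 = -1.15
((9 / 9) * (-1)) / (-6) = 1 / 6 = 0.17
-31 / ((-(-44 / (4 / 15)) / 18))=-3.38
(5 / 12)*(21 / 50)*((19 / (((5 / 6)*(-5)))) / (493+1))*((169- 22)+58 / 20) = -31479 / 130000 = -0.24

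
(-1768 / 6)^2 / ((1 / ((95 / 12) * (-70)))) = -1299170600 / 27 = -48117429.63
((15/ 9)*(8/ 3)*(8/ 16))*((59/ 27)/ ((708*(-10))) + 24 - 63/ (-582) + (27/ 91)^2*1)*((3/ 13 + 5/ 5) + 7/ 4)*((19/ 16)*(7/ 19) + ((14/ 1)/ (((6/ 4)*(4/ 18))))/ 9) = 48802750372325/ 59656881024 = 818.06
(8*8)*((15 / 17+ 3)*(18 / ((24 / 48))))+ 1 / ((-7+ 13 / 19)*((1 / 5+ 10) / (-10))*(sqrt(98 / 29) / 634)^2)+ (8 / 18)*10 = 27413.25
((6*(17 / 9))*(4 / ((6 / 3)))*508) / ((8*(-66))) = -2159 / 99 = -21.81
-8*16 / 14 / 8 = -8 / 7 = -1.14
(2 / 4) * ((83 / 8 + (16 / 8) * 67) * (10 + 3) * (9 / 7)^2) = 173745 / 112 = 1551.29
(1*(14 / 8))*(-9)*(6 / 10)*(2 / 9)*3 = -63 / 10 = -6.30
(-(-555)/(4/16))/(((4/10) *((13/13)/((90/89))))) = 499500/89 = 5612.36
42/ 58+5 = 166/ 29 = 5.72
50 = 50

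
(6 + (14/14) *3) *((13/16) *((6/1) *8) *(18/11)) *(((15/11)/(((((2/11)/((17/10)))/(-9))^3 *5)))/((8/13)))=-4853792547747/32000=-151681017.12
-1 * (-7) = 7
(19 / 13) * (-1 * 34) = -646 / 13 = -49.69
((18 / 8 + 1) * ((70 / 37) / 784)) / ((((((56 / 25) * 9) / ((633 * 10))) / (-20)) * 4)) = -8571875 / 696192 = -12.31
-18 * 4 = -72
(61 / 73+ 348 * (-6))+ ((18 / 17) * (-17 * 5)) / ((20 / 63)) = -346117 / 146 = -2370.66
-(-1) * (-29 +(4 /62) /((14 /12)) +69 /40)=-236267 /8680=-27.22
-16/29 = -0.55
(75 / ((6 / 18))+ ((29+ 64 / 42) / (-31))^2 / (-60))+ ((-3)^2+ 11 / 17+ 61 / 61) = 101857823383 / 432277020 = 235.63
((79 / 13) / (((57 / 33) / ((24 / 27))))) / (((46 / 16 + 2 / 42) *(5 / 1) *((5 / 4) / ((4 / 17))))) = 6228992 / 154628175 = 0.04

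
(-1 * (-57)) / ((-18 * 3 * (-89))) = 19 / 1602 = 0.01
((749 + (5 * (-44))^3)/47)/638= -10647251/29986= -355.07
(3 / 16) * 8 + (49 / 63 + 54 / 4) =142 / 9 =15.78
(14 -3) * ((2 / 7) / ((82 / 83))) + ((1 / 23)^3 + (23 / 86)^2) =84007604609 / 25826306884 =3.25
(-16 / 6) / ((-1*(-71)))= -8 / 213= -0.04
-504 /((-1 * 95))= 504 /95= 5.31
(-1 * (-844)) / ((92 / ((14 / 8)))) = 1477 / 92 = 16.05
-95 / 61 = -1.56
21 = 21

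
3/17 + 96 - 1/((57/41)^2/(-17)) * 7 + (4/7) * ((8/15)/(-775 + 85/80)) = 3776152122658/23938258365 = 157.75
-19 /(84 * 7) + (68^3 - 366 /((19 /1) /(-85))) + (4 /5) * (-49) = 17653443403 /55860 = 316030.14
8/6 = 4/3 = 1.33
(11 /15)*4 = 44 /15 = 2.93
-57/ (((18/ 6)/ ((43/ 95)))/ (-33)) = 283.80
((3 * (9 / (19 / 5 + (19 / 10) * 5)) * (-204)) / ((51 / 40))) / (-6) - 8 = 6136 / 133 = 46.14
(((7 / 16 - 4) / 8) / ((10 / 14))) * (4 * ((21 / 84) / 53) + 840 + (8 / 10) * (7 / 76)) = -44413593 / 84800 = -523.75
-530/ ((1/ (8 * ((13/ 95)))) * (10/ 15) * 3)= -5512/ 19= -290.11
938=938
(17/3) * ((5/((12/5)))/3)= 425/108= 3.94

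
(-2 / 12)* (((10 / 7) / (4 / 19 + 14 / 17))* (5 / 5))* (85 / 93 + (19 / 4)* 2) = -3128255 / 1304604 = -2.40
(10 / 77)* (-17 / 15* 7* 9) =-102 / 11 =-9.27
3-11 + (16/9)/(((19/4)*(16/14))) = -1312/171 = -7.67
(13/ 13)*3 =3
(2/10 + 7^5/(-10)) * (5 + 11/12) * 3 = -238631/8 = -29828.88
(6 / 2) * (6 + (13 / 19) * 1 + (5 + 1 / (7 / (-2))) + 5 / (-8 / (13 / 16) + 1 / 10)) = 786138 / 24073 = 32.66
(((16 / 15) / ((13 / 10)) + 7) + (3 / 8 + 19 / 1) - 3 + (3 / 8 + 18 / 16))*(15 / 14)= 40085 / 1456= 27.53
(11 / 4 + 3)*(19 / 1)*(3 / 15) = 437 / 20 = 21.85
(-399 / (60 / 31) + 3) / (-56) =4063 / 1120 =3.63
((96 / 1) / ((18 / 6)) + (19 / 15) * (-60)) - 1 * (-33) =-11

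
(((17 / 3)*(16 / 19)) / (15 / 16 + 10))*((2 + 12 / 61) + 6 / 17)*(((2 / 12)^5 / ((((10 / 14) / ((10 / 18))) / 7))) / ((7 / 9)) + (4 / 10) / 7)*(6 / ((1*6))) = 334138144 / 5175079875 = 0.06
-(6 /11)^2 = -36 /121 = -0.30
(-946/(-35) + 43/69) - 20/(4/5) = 6404/2415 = 2.65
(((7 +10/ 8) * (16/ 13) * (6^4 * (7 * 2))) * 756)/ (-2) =-905313024/ 13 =-69639463.38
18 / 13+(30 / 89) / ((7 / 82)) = 43194 / 8099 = 5.33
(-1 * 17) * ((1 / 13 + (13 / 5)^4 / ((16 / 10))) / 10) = -6328981 / 130000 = -48.68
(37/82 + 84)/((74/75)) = 519375/6068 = 85.59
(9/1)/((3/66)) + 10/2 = 203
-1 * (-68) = 68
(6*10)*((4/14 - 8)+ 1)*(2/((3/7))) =-1880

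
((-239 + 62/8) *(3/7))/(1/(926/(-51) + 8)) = 34225/34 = 1006.62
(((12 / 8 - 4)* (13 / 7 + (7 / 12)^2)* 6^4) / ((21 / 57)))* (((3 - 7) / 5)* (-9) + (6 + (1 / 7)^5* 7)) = -60023268315 / 235298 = -255094.68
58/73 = 0.79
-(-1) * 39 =39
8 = 8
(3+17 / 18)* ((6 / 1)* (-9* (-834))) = 177642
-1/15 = -0.07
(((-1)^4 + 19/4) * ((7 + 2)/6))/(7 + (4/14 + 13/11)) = 5313/5216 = 1.02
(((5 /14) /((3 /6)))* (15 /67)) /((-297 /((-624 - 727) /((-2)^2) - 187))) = 52475 /185724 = 0.28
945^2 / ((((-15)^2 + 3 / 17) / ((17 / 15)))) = 5735205 / 1276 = 4494.67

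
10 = 10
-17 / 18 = -0.94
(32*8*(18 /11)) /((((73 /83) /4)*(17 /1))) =1529856 /13651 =112.07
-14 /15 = -0.93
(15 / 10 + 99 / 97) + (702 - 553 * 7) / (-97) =6827 / 194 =35.19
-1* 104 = -104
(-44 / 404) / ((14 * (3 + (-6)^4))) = -11 / 1836786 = -0.00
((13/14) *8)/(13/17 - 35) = -442/2037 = -0.22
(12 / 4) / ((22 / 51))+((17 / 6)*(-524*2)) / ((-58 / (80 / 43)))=8411413 / 82302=102.20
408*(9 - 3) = 2448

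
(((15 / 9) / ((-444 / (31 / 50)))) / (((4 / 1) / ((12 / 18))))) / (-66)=31 / 5274720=0.00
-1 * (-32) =32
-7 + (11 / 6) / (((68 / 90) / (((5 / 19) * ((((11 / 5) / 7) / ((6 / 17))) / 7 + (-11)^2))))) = 8906823 / 126616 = 70.35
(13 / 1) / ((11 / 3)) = 39 / 11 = 3.55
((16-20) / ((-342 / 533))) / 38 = 533 / 3249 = 0.16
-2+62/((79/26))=1454/79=18.41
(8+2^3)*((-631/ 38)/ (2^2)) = -66.42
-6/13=-0.46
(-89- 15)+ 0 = -104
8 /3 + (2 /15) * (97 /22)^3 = 375211 /26620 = 14.10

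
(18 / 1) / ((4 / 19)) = 171 / 2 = 85.50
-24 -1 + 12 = -13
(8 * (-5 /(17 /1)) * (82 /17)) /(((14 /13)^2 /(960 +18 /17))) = -323445720 /34391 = -9404.95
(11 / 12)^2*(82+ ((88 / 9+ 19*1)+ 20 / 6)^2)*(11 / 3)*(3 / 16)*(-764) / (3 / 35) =-5731642.10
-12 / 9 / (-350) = 0.00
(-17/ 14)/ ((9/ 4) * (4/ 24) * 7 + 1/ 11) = -748/ 1673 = -0.45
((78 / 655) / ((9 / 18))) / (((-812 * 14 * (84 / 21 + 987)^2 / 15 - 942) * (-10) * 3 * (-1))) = -0.00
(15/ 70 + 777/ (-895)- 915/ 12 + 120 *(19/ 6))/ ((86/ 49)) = 53169123/ 307880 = 172.69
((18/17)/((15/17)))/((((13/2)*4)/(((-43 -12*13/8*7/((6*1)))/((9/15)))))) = -263/52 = -5.06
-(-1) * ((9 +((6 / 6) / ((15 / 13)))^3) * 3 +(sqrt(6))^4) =73072 / 1125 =64.95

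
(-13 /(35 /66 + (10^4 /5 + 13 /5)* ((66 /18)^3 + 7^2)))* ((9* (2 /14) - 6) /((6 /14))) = 424710 /584640619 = 0.00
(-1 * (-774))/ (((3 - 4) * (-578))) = 387/ 289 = 1.34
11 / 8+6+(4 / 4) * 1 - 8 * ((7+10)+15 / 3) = -1341 / 8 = -167.62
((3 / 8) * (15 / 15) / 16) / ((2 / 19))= 0.22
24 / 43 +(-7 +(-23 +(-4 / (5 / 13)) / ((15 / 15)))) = -39.84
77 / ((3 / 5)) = 385 / 3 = 128.33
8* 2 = 16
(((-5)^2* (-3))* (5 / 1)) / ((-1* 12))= 125 / 4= 31.25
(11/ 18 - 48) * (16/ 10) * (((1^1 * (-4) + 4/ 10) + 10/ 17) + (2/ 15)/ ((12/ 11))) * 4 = 30168904/ 34425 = 876.37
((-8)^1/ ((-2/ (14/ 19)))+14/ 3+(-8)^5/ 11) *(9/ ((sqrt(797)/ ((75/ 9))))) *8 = -372600400 *sqrt(797)/ 166573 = -63149.20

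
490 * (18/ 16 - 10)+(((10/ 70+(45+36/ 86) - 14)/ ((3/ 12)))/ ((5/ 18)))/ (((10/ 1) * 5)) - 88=-5330903/ 1204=-4427.66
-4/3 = -1.33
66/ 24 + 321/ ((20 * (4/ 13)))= 4393/ 80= 54.91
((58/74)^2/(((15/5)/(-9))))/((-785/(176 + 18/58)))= 444831/1074665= 0.41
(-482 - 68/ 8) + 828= 675/ 2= 337.50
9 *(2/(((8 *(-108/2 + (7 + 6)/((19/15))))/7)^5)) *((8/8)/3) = -41615795893/2164231946857955328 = -0.00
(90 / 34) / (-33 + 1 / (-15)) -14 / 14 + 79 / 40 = 37731 / 42160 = 0.89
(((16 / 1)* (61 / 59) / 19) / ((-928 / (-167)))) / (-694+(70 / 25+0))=-50935 / 224702208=-0.00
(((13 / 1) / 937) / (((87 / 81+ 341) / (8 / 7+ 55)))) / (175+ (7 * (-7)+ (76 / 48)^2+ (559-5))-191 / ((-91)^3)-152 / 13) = 534599200044 / 157489965197436047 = 0.00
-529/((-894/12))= 1058/149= 7.10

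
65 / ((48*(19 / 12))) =65 / 76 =0.86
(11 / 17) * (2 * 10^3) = 22000 / 17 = 1294.12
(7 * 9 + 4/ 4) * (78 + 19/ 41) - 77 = 202731/ 41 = 4944.66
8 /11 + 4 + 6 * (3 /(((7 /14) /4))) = 1636 /11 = 148.73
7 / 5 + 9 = 52 / 5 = 10.40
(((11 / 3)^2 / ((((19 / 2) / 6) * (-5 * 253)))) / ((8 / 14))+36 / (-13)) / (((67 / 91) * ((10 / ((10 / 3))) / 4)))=-6635468 / 1317555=-5.04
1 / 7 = 0.14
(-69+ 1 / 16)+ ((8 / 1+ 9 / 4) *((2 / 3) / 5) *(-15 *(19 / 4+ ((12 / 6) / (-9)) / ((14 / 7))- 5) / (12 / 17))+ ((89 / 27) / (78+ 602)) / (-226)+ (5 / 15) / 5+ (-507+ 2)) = -935072527 / 1659744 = -563.38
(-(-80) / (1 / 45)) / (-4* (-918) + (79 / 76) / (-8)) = 2188800 / 2232497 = 0.98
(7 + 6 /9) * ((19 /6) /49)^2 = 8303 /259308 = 0.03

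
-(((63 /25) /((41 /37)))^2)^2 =-29523585140721 /1103812890625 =-26.75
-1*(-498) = 498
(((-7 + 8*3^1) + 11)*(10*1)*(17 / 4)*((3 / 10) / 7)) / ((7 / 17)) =867 / 7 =123.86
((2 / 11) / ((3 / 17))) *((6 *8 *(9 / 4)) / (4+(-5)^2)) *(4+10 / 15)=5712 / 319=17.91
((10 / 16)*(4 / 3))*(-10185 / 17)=-16975 / 34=-499.26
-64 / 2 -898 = -930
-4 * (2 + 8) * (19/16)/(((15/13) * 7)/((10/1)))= -1235/21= -58.81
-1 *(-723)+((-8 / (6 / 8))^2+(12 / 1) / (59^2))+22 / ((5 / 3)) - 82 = 120300419 / 156645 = 767.98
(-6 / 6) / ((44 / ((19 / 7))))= -19 / 308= -0.06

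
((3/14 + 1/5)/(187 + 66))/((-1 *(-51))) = 29/903210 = 0.00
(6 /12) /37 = 1 /74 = 0.01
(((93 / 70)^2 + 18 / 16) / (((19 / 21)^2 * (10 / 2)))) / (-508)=-254907 / 183388000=-0.00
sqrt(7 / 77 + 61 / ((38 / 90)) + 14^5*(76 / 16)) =sqrt(111596592910) / 209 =1598.38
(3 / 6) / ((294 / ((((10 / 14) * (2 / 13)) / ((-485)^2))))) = 1 / 1258641930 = 0.00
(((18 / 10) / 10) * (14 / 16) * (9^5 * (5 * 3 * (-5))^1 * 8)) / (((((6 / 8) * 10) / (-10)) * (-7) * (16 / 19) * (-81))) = 124659 / 8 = 15582.38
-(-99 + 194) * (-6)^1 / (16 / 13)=3705 / 8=463.12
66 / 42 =11 / 7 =1.57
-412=-412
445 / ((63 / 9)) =445 / 7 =63.57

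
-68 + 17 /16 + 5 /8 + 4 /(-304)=-20163 /304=-66.33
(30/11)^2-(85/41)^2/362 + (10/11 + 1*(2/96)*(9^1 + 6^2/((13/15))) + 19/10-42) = -1175902771429/38288204240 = -30.71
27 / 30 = 9 / 10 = 0.90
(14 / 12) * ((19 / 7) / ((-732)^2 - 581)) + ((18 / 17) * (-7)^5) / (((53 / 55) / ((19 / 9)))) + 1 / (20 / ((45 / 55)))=-12408833639179849 / 318287602380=-38986.23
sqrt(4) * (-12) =-24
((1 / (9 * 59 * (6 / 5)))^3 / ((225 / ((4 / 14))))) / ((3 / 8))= 10 / 764027747973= 0.00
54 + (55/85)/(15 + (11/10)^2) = 1489178/27557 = 54.04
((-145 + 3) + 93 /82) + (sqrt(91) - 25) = -13601 /82 + sqrt(91) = -156.33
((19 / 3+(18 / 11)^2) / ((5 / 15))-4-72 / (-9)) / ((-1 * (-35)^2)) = -751 / 29645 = -0.03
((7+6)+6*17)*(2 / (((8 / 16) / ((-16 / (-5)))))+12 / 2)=2162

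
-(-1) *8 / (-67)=-8 / 67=-0.12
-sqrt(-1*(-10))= -sqrt(10)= -3.16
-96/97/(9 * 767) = -32/223197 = -0.00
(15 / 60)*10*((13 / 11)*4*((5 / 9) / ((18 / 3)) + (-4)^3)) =-224315 / 297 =-755.27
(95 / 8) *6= 285 / 4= 71.25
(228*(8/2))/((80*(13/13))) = 11.40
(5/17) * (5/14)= 25/238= 0.11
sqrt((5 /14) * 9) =3 * sqrt(70) /14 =1.79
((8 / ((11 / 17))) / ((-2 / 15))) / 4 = -255 / 11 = -23.18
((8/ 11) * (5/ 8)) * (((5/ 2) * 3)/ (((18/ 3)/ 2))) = 25/ 22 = 1.14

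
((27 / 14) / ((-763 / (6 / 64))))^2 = 6561 / 116843646976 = 0.00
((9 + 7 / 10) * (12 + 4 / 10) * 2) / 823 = 6014 / 20575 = 0.29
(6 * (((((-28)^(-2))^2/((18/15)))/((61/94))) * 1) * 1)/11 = 235/206217088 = 0.00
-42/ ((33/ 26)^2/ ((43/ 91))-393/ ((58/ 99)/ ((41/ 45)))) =4539080/ 65684113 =0.07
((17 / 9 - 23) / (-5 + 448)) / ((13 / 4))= -760 / 51831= -0.01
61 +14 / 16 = 495 / 8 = 61.88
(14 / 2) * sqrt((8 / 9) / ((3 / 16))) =56 * sqrt(6) / 9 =15.24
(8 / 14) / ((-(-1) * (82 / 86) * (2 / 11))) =946 / 287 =3.30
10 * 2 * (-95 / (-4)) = 475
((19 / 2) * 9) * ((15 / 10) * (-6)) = -1539 / 2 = -769.50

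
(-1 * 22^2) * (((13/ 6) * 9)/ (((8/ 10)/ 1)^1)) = -23595/ 2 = -11797.50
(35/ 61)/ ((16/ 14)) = 245/ 488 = 0.50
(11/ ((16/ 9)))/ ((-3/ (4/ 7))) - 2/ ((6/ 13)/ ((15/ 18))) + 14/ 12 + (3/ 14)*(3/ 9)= -895/ 252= -3.55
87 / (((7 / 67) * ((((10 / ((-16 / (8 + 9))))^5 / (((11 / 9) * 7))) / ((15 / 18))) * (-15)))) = 350175232 / 119800434375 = 0.00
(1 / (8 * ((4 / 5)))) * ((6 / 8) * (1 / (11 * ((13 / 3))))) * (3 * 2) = 135 / 9152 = 0.01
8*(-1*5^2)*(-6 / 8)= 150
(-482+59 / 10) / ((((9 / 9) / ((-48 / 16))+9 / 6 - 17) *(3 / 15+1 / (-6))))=85698 / 95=902.08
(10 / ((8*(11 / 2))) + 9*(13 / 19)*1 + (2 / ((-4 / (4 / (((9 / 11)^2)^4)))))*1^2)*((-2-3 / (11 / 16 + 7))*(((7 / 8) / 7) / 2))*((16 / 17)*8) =25210431857464 / 6270744988233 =4.02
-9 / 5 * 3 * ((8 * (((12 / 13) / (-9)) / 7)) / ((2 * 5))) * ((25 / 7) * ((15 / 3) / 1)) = 720 / 637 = 1.13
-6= -6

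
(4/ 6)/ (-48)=-1/ 72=-0.01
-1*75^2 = -5625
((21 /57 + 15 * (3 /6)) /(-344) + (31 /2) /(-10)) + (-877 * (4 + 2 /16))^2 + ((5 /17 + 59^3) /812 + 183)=11808058617389323 /902229440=13087645.00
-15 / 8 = -1.88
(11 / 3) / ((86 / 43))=11 / 6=1.83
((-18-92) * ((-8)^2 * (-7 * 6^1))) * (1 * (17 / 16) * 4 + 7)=3326400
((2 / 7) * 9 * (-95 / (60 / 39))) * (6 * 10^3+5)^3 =-481369420627875 / 14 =-34383530044848.21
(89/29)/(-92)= -89/2668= -0.03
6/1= 6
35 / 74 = 0.47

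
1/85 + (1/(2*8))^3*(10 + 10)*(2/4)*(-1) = 0.01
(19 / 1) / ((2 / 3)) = 28.50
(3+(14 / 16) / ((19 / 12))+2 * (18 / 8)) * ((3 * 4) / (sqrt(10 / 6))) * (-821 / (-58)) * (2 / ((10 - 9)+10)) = 1507356 * sqrt(15) / 30305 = 192.64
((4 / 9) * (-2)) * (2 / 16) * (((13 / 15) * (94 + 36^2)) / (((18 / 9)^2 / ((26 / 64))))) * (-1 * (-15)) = -117455 / 576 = -203.91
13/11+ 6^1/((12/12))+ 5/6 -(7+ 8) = -461/66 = -6.98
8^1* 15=120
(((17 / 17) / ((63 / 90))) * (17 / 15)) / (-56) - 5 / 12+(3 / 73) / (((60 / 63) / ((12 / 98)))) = -23624 / 53655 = -0.44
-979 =-979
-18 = -18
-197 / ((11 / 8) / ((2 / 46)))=-1576 / 253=-6.23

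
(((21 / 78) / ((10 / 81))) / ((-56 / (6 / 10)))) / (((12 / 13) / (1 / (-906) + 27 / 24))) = -109971 / 3865600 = -0.03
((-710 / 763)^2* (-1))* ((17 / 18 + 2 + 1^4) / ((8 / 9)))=-8947775 / 2328676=-3.84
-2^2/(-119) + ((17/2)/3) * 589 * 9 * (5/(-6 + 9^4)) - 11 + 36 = 199747/5474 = 36.49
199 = 199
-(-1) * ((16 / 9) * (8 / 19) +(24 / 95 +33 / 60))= 1061 / 684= 1.55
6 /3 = 2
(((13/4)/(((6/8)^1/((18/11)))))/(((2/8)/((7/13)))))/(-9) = -56/33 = -1.70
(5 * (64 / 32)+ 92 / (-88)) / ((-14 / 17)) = -3349 / 308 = -10.87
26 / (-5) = -26 / 5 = -5.20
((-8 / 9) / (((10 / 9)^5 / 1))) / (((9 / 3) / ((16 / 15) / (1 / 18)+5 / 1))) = -4.23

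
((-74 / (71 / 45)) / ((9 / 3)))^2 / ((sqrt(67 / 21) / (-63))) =-77622300 * sqrt(1407) / 337747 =-8620.69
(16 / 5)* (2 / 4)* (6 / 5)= 1.92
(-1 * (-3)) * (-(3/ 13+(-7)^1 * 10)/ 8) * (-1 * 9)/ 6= -8163/ 208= -39.25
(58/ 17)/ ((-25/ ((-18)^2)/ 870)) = -3269808/ 85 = -38468.33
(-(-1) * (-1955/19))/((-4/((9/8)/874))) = 765/23104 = 0.03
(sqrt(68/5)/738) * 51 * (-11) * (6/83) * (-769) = 287606 * sqrt(85)/17015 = 155.84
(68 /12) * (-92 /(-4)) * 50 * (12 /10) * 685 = 5356700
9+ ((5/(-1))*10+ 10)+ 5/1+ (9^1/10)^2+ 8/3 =-6757/300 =-22.52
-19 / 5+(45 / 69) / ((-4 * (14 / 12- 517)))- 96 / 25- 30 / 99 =-7.94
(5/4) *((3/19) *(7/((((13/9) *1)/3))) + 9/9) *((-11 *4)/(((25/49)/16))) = -7019936/1235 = -5684.16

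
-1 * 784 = -784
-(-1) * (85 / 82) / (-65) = -0.02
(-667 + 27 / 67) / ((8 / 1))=-22331 / 268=-83.32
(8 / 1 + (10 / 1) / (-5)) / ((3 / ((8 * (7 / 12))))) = 9.33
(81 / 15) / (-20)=-27 / 100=-0.27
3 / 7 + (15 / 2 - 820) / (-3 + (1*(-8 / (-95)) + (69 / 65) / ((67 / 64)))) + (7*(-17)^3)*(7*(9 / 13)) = -4761021971717 / 28640066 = -166236.42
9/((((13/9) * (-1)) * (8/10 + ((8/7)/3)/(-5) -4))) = 8505/4472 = 1.90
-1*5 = -5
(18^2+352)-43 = 633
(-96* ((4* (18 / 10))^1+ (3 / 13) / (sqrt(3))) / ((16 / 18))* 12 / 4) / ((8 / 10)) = -2916 -405* sqrt(3) / 13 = -2969.96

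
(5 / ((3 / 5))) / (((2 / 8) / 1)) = 100 / 3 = 33.33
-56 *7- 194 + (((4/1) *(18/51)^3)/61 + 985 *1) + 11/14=1677393817/4195702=399.79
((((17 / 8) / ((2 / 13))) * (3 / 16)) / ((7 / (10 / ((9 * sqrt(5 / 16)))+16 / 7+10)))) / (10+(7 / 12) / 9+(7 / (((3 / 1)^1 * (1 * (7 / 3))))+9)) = 1989 * sqrt(5) / 121352+769743 / 3397856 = 0.26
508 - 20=488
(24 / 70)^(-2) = 1225 / 144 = 8.51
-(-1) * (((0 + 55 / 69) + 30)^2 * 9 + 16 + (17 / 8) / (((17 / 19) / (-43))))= 8450.03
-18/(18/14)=-14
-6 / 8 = -3 / 4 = -0.75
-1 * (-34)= 34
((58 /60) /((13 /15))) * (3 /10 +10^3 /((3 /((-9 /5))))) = -173913 /260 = -668.90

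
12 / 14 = 6 / 7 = 0.86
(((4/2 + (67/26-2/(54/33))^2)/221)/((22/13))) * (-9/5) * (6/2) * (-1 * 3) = 1123/6760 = 0.17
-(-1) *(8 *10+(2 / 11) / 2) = 881 / 11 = 80.09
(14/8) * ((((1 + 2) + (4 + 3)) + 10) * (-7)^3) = -12005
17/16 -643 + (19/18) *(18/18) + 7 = -91279/144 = -633.88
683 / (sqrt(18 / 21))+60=60+683*sqrt(42) / 6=797.72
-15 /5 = -3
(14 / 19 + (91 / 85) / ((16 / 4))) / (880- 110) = 927 / 710600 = 0.00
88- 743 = -655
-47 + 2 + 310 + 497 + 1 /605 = 461011 /605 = 762.00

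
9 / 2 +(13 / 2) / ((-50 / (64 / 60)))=3271 / 750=4.36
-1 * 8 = -8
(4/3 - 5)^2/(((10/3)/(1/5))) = 121/150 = 0.81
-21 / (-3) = 7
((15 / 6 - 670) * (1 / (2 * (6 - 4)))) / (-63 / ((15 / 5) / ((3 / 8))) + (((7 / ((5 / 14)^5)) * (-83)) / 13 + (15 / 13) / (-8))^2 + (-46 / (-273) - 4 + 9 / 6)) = -370149609375000 / 131234524650560855509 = -0.00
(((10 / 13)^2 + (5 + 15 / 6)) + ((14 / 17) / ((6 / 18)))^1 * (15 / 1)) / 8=259435 / 45968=5.64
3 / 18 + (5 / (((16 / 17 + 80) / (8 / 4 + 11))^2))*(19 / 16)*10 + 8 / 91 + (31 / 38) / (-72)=418341295819 / 235702591488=1.77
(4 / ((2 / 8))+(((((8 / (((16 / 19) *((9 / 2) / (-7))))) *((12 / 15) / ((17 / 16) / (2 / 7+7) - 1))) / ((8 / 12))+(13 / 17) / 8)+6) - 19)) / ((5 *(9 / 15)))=221707 / 27880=7.95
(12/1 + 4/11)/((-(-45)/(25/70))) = 68/693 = 0.10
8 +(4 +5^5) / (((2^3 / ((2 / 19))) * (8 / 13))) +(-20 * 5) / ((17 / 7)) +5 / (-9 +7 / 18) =10620459 / 320416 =33.15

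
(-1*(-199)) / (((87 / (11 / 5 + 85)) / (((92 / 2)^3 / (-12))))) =-2111315176 / 1305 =-1617866.04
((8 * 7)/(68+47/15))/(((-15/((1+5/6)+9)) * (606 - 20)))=-910/937893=-0.00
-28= -28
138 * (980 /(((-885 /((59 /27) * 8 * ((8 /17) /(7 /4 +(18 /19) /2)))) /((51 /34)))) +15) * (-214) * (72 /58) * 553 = -14957045618704 /83317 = -179519733.29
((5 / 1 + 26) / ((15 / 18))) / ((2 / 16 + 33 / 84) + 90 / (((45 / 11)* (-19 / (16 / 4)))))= -9.04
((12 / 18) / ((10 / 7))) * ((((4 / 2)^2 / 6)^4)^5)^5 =8873554201597605810476922437632 / 7730662810980169965546916946484319090531612830015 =0.00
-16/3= -5.33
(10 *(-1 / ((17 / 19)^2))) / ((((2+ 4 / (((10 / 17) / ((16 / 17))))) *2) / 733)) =-6615325 / 12138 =-545.01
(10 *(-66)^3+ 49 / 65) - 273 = -186890096 / 65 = -2875232.25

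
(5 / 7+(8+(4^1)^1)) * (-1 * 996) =-88644 / 7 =-12663.43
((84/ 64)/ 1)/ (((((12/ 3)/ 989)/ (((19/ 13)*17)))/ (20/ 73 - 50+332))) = 69116511261/ 30368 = 2275965.20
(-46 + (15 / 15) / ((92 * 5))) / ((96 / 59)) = -28.27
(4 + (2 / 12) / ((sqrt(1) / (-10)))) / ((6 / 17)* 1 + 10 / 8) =476 / 327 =1.46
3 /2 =1.50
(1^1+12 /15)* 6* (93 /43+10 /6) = 8892 /215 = 41.36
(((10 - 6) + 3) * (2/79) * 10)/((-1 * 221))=-0.01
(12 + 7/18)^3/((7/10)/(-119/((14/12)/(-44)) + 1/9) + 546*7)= 2239704399155/4501780645068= 0.50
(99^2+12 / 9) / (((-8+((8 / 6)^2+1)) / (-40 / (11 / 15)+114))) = -57696534 / 517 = -111598.71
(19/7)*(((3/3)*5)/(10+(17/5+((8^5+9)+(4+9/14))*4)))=475/4589899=0.00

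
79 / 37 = 2.14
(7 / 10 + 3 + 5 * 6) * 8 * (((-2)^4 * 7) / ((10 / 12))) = 905856 / 25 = 36234.24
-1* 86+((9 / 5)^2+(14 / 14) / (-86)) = -177959 / 2150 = -82.77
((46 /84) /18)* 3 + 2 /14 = 59 /252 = 0.23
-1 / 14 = -0.07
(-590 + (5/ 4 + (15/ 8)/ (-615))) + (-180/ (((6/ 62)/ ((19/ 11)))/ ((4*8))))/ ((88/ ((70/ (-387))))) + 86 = -1492095727/ 5119752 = -291.44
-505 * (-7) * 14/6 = 24745/3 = 8248.33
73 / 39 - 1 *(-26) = 27.87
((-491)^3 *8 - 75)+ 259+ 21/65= -946965983.68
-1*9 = -9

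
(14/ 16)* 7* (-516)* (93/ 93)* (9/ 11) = -56889/ 22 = -2585.86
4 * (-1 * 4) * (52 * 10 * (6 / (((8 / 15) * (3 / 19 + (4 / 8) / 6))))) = -4268160 / 11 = -388014.55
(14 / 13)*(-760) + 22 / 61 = -648754 / 793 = -818.10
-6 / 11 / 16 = -3 / 88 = -0.03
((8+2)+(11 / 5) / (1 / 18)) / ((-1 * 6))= -124 / 15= -8.27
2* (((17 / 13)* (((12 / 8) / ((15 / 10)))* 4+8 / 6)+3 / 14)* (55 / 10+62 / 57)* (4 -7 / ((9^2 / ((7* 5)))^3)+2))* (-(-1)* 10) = 42572105693375 / 8269753401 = 5147.93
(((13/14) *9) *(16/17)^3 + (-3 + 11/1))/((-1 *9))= -514744/309519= -1.66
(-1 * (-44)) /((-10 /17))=-374 /5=-74.80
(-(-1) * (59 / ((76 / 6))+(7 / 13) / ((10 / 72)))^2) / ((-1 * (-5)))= 444408561 / 30504500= 14.57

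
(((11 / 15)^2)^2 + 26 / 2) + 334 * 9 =152851516 / 50625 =3019.29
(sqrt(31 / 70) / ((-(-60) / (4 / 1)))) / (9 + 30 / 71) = 71*sqrt(2170) / 702450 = 0.00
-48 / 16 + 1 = -2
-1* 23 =-23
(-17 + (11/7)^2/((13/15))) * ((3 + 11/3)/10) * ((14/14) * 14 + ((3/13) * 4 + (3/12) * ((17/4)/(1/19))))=-32914621/99372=-331.23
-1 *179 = -179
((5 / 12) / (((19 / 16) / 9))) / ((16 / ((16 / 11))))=60 / 209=0.29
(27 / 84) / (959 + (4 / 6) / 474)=6399 / 19091800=0.00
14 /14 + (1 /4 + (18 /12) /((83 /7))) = 457 /332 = 1.38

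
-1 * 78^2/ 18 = -338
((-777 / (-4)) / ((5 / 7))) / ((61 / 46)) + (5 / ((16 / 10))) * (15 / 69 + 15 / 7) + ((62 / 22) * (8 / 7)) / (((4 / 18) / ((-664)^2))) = 3451774908496 / 540155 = 6390341.49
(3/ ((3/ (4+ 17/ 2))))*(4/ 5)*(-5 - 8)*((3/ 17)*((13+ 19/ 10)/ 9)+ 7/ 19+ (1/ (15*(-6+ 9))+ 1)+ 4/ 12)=-761917/ 2907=-262.10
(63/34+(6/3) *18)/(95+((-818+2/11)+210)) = -14157/191794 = -0.07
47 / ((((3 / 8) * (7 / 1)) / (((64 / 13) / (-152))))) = -3008 / 5187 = -0.58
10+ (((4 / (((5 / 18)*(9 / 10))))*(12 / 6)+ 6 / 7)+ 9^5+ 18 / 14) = 413652 / 7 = 59093.14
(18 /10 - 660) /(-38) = 3291 /190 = 17.32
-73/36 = -2.03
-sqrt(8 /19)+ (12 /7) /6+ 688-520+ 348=3614 /7-2 * sqrt(38) /19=515.64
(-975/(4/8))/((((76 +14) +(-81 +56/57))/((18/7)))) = -2000700/3983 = -502.31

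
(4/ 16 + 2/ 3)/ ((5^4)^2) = 11/ 4687500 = 0.00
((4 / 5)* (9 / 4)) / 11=0.16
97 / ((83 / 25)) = 2425 / 83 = 29.22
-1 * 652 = -652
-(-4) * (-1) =-4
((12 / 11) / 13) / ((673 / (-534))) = -6408 / 96239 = -0.07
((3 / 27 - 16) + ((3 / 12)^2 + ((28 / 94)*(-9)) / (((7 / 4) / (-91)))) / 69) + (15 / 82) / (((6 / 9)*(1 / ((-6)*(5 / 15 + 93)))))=-1069189531 / 6382224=-167.53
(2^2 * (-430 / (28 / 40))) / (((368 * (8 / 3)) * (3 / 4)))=-3.34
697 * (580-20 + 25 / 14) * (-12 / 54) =-5481905 / 63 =-87014.37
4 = 4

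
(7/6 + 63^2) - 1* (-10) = 3980.17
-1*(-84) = 84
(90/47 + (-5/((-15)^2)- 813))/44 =-428873/23265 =-18.43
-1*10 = -10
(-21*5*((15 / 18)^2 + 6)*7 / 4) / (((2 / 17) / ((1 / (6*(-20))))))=200753 / 2304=87.13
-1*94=-94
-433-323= -756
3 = 3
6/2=3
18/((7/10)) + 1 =187/7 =26.71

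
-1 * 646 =-646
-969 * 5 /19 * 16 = -4080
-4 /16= -1 /4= -0.25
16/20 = 4/5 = 0.80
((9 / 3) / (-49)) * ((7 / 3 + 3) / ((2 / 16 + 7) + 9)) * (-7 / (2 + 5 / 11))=1408 / 24381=0.06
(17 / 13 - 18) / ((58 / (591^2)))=-75793977 / 754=-100522.52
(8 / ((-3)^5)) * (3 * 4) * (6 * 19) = -1216 / 27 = -45.04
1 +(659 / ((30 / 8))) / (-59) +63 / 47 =-26542 / 41595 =-0.64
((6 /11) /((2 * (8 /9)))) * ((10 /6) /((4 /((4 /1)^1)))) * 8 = 45 /11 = 4.09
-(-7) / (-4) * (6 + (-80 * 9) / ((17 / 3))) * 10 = 36015 / 17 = 2118.53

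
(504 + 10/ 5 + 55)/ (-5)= -561/ 5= -112.20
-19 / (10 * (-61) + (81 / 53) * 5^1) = 1007 / 31925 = 0.03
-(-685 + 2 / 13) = 8903 / 13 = 684.85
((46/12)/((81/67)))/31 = 1541/15066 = 0.10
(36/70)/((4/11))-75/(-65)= 2337/910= 2.57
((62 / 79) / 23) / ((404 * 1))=31 / 367034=0.00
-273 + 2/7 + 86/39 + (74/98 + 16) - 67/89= -43286273/170079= -254.51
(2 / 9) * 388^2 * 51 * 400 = 2047398400 / 3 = 682466133.33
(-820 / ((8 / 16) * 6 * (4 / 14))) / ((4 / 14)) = -10045 / 3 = -3348.33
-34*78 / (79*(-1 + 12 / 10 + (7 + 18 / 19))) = -41990 / 10191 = -4.12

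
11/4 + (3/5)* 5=23/4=5.75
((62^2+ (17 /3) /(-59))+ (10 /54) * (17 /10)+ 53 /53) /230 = 12250867 /732780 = 16.72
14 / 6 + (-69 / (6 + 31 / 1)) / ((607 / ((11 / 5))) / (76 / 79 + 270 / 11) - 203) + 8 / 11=15969841603 / 5201378193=3.07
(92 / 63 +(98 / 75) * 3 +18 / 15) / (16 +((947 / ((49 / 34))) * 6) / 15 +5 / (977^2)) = 69249169892 / 2934432197505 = 0.02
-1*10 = -10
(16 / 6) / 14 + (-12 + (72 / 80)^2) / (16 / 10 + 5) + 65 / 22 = 6697 / 4620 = 1.45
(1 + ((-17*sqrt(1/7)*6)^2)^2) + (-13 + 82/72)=3896736617/1764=2209034.36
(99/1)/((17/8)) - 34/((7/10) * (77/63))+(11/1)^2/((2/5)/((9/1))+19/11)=86263983/1147993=75.14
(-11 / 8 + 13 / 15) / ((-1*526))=61 / 63120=0.00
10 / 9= 1.11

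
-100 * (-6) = 600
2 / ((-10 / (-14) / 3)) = 8.40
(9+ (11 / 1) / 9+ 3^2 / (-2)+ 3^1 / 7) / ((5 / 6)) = 155 / 21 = 7.38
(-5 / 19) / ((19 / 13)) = -65 / 361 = -0.18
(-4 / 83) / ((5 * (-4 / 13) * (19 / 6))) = 0.01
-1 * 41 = -41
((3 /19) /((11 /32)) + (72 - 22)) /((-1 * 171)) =-0.30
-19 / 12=-1.58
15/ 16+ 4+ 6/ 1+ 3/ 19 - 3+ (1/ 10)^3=307663/ 38000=8.10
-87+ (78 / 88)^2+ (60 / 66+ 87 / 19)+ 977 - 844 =1922835 / 36784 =52.27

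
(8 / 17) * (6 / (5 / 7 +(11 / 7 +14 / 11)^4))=421836492 / 9882809053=0.04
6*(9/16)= 27/8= 3.38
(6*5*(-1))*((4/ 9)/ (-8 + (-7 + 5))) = 1.33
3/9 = 1/3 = 0.33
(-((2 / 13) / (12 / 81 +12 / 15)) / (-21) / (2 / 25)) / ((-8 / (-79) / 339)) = 30128625 / 93184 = 323.32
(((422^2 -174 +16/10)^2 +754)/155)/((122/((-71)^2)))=1994505561346387/236375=8437887091.89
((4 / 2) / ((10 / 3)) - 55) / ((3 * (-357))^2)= -16 / 337365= -0.00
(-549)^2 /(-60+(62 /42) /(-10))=-63294210 /12631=-5011.02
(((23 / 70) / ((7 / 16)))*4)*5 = 736 / 49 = 15.02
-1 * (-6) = 6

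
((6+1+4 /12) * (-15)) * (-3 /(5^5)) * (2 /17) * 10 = 264 /2125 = 0.12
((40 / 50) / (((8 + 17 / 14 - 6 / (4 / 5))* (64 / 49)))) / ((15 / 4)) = 343 / 3600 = 0.10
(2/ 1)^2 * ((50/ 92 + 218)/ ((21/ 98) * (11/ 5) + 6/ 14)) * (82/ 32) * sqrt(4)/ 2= 228985/ 92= 2488.97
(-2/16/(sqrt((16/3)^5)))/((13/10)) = -45*sqrt(3)/53248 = -0.00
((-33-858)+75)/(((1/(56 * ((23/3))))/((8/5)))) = -2802688/5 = -560537.60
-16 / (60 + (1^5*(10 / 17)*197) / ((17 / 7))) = -2312 / 15565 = -0.15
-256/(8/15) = -480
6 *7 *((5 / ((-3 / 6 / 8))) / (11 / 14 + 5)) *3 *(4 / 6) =-31360 / 27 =-1161.48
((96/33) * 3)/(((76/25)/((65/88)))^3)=0.13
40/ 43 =0.93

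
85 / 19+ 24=541 / 19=28.47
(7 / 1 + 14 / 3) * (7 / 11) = 245 / 33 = 7.42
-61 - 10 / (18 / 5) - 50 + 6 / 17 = -17354 / 153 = -113.42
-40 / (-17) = 40 / 17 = 2.35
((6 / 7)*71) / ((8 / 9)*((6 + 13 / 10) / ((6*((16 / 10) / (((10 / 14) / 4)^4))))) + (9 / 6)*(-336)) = -0.12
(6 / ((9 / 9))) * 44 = 264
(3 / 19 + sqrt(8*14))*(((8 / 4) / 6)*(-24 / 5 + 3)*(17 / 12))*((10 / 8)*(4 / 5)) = -17*sqrt(7) / 5 - 51 / 380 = -9.13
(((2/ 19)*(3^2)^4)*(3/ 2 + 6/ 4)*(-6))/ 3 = -78732/ 19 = -4143.79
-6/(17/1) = -6/17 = -0.35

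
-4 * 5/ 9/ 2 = -10/ 9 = -1.11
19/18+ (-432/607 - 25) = -269393/10926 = -24.66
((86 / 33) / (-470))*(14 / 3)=-602 / 23265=-0.03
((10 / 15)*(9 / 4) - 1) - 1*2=-3 / 2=-1.50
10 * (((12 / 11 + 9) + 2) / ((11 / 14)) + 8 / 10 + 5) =25638 / 121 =211.88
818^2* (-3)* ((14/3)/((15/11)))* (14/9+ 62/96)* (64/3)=-322620201.80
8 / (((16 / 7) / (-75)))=-525 / 2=-262.50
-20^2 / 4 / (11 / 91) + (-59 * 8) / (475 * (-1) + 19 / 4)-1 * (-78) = -127954 / 171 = -748.27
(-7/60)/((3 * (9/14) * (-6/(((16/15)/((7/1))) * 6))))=56/6075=0.01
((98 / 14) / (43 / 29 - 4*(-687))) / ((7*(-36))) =-29 / 2870460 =-0.00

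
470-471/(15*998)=2345143/4990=469.97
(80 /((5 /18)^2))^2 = 26873856 /25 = 1074954.24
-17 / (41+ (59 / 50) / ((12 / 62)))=-5100 / 14129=-0.36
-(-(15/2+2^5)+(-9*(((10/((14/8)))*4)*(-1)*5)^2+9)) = 11522989/98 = 117581.52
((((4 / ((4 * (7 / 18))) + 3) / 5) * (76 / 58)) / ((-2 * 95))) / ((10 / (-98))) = 273 / 3625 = 0.08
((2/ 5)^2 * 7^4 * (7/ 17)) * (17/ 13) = 67228/ 325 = 206.86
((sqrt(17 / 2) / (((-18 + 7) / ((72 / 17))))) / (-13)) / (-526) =-18 * sqrt(34) / 639353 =-0.00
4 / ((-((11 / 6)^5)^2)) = -241864704 / 25937424601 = -0.01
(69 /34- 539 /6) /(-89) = 4478 /4539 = 0.99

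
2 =2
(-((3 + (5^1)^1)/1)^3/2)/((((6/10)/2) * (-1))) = 2560/3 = 853.33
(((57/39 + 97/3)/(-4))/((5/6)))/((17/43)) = -28337/1105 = -25.64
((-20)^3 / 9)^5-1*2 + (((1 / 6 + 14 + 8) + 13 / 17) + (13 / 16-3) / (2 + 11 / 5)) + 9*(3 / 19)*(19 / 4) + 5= -8912895999999483459031 / 16061328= -554928957306611.47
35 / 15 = 7 / 3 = 2.33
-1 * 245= -245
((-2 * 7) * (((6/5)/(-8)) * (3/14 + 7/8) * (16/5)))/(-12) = -61/100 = -0.61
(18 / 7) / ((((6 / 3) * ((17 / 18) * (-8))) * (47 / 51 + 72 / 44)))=-0.07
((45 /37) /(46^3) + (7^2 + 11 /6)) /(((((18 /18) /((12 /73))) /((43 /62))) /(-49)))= -1157203411105 /4075020308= -283.97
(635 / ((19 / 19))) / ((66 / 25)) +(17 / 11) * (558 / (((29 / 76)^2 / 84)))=497749.49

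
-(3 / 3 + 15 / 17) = -32 / 17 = -1.88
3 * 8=24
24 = 24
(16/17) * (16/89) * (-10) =-2560/1513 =-1.69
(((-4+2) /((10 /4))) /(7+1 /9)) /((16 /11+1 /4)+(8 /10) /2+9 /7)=-693 /20884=-0.03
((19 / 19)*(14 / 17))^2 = 196 / 289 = 0.68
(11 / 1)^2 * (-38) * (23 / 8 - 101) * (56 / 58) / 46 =12633005 / 1334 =9470.02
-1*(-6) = 6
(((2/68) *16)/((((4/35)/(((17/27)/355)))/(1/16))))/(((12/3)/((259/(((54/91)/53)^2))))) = 42172789477/178879104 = 235.76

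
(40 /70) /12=1 /21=0.05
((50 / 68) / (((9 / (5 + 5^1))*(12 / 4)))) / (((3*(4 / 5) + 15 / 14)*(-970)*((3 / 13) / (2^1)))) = -22750 / 32457267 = -0.00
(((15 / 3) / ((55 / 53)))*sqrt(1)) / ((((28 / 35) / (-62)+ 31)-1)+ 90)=0.04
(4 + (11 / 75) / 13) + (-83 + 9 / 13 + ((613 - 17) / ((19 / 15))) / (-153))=-8541999 / 104975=-81.37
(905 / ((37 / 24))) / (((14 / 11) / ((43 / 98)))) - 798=-7559028 / 12691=-595.62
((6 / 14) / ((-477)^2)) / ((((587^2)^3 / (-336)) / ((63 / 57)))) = -112 / 6550209677929427077017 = -0.00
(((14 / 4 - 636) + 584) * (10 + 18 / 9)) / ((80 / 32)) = -1164 / 5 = -232.80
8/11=0.73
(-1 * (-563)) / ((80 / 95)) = 10697 / 16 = 668.56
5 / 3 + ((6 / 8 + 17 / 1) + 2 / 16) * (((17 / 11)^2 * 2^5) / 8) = 11381 / 66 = 172.44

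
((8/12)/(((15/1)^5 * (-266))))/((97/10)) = -2/5878018125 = -0.00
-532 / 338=-266 / 169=-1.57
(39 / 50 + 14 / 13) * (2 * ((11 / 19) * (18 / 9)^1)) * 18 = 477972 / 6175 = 77.40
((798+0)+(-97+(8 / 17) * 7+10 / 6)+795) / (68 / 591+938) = 15080153 / 9425242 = 1.60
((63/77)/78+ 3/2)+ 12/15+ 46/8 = 23053/2860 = 8.06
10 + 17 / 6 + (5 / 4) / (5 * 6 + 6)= 1853 / 144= 12.87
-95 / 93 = -1.02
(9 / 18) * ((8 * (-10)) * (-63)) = 2520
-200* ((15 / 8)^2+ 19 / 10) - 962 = -16361 / 8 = -2045.12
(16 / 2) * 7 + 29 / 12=701 / 12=58.42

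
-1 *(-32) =32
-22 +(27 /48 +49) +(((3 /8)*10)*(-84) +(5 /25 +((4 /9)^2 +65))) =-1438819 /6480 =-222.04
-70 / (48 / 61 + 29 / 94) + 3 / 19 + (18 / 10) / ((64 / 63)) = -2366695427 / 38188480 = -61.97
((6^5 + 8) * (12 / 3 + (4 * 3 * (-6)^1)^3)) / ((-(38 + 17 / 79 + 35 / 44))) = 10098931584896 / 135601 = 74475347.42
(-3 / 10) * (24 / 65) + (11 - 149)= -44886 / 325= -138.11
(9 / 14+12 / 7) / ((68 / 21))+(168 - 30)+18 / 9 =19139 / 136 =140.73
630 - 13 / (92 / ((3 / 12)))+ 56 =252435 / 368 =685.96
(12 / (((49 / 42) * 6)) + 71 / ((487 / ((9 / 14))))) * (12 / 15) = 3522 / 2435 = 1.45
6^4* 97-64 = 125648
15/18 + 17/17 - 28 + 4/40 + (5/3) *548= 13309/15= 887.27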